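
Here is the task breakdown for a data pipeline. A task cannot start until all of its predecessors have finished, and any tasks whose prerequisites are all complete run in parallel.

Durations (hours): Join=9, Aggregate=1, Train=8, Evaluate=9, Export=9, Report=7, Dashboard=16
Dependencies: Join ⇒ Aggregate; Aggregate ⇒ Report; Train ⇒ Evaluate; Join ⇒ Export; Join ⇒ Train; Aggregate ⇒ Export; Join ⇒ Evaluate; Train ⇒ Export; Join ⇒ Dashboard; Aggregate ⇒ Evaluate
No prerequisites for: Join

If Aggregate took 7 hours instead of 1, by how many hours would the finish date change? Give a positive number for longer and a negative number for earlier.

Actual critical path: Join→Train→Evaluate = 9+8+9 = 26 ⇒ 26 hours.
Aggregate has 7 hours of float (longest path through it is 19).
No other chain overtakes it, so the finish is 26 hours.
Change in finish: 26 − 26 = +0 hours.

0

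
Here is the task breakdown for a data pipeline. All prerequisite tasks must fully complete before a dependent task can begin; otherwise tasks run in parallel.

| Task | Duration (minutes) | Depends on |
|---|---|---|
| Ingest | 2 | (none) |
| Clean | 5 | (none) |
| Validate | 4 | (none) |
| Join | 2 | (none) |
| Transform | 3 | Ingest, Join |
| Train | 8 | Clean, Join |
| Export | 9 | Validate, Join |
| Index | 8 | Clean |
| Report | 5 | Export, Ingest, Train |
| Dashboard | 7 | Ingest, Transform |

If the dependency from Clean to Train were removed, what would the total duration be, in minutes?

18

Before: longest chain Clean→Train→Report = 5+8+5 = 18, finish 18.
Without Clean→Train, Train's earliest start moves from 5 to 2.
New critical path: Validate→Export→Report = 4+9+5 = 18 ⇒ 18 minutes.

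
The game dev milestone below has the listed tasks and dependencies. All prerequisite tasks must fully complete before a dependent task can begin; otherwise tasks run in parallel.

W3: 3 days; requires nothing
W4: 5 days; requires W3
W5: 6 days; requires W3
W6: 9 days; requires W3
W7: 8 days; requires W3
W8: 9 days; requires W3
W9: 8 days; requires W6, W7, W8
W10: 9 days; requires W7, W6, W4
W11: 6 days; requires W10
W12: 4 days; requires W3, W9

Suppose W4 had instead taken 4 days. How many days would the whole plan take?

27

The binding path is W3→W6→W10→W11 = 3+9+9+6 = 27; finish at 27 days.
W4 has 4 days of float (longest path through it is 23).
That remains the longest chain; total 27 days.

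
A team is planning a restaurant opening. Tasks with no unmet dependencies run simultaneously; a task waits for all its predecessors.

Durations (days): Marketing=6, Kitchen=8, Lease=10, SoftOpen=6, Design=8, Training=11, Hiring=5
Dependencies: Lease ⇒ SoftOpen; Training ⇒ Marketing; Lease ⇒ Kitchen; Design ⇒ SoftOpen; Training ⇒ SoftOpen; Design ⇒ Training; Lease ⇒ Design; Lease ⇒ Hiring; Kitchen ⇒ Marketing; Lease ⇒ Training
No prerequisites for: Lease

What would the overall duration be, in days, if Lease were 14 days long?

39

Baseline: Lease→Design→Training→Marketing = 10+8+11+6 = 35 → 35 days.
Lease is on the critical path; changing it to 14 makes that path 39 days.
That remains the longest chain; total 39 days.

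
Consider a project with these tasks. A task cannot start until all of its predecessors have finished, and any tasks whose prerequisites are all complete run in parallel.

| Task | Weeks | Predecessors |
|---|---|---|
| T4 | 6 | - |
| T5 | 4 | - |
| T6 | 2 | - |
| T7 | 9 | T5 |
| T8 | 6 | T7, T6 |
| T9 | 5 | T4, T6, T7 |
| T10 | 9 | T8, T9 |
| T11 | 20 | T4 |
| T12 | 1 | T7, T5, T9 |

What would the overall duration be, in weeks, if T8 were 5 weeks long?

As given, the longest chain is T5→T7→T8→T10 = 4+9+6+9 = 28, so the finish is 28 weeks.
T8 lies on that path, so at 5 weeks the path becomes 27 weeks.
That remains the longest chain; total 27 weeks.

27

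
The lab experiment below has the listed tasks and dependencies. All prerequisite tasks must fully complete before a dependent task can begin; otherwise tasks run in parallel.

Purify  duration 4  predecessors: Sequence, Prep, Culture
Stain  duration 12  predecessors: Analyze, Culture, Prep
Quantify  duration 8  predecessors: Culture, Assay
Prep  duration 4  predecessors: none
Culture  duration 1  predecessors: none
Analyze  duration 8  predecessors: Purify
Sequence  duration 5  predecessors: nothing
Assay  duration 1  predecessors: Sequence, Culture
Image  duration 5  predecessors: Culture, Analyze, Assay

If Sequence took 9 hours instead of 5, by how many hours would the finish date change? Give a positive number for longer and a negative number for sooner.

4

Baseline: Sequence→Purify→Analyze→Stain = 5+4+8+12 = 29 → 29 hours.
Sequence lies on that path, so at 9 hours the path becomes 33 hours.
The critical path is still Sequence→Purify→Analyze→Stain; finish is now 33 hours.
Change in finish: 33 − 29 = +4 hours.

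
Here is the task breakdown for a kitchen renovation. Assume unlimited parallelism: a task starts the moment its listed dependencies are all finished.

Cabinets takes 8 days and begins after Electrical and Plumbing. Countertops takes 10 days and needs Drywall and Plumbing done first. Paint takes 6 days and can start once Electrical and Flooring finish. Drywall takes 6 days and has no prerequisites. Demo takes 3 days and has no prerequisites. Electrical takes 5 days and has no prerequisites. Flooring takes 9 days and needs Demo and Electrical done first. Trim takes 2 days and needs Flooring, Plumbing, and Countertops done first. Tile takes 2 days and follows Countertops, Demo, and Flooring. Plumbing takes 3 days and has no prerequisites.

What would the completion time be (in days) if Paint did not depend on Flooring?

Original critical path: Electrical→Flooring→Paint = 5+9+6 = 20 ⇒ 20 days.
Without Flooring→Paint, Paint's earliest start moves from 14 to 5.
After: Drywall→Countertops→Tile = 6+10+2 = 18 → 18 days.

18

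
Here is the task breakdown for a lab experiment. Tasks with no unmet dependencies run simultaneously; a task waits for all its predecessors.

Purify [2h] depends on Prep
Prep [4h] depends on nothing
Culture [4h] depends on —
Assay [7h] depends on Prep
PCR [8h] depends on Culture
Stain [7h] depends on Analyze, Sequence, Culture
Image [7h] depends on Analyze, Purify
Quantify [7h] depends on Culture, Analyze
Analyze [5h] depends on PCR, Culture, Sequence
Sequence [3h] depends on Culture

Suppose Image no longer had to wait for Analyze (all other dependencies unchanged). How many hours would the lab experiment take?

24

Before: longest chain Culture→PCR→Analyze→Image = 4+8+5+7 = 24, finish 24.
Without Analyze→Image, Image's earliest start moves from 17 to 6.
New critical path: Culture→PCR→Analyze→Stain = 4+8+5+7 = 24 ⇒ 24 hours.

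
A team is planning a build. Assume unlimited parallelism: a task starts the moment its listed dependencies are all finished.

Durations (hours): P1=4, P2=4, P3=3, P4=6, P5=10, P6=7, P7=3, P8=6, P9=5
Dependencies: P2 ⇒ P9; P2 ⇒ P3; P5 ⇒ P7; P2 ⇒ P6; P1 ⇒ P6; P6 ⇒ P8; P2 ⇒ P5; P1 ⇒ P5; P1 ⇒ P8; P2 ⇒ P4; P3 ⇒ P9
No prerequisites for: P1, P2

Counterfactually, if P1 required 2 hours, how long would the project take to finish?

Actual critical path: P1→P5→P7 = 4+10+3 = 17 ⇒ 17 hours.
P1 lies on that path, so at 2 hours the path becomes 15 hours.
New critical path: P2→P5→P7 = 4+10+3 = 17 ⇒ 17 hours.

17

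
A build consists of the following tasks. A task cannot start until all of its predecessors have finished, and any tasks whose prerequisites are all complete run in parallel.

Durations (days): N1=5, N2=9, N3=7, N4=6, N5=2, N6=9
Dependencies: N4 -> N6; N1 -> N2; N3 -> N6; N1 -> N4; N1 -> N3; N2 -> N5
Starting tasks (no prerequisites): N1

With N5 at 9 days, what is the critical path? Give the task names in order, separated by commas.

N1, N2, N5

The binding path is N1→N3→N6 = 5+7+9 = 21; finish at 21 days.
N5 has 5 days of float (longest path through it is 16).
Now N1→N2→N5 = 5+9+9 = 23 is longest, so the finish becomes 23 days.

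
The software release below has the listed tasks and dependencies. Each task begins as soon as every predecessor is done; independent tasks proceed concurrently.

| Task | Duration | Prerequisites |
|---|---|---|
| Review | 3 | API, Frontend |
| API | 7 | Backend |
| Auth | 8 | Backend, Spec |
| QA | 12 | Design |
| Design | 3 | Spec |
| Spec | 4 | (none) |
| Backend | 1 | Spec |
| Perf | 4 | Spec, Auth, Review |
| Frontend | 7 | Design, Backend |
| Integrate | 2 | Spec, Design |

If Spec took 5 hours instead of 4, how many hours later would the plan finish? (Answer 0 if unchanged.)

The binding path is Spec→Design→Frontend→Review→Perf = 4+3+7+3+4 = 21; finish at 21 hours.
Spec lies on that path, so at 5 hours the path becomes 22 hours.
The critical path is still Spec→Design→Frontend→Review→Perf; finish is now 22 hours.
Change in finish: 22 − 21 = +1 hours.

1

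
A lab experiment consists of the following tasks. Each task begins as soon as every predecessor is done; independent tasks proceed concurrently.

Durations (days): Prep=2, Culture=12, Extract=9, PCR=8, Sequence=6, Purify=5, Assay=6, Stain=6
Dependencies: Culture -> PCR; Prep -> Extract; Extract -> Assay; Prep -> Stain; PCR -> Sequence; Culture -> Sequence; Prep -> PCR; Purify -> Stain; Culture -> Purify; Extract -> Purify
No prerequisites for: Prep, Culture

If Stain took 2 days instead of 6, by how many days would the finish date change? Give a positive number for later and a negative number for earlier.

Actual critical path: Culture→PCR→Sequence = 12+8+6 = 26 ⇒ 26 days.
Stain is off the critical path — its longest chain is 23 days, giving 3 of slack.
No other chain overtakes it, so the finish is 26 days.
Change in finish: 26 − 26 = +0 days.

0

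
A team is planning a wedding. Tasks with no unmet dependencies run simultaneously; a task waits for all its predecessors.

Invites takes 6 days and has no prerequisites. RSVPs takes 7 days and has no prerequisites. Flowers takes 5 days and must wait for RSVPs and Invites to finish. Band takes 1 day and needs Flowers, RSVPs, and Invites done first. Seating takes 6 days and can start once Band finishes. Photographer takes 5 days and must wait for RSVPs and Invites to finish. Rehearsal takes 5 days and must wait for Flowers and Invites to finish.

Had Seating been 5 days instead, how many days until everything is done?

18

As given, the longest chain is RSVPs→Flowers→Band→Seating = 7+5+1+6 = 19, so the finish is 19 days.
Seating is on the critical path; changing it to 5 makes that path 18 days.
No other chain overtakes it, so the finish is 18 days.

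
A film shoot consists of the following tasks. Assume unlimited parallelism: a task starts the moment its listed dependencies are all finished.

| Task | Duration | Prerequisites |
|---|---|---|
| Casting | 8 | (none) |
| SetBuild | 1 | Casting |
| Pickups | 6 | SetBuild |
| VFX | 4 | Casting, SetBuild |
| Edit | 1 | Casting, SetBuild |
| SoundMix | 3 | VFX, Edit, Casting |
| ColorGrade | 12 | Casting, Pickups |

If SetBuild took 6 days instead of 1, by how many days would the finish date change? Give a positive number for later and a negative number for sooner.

Actual critical path: Casting→SetBuild→Pickups→ColorGrade = 8+1+6+12 = 27 ⇒ 27 days.
SetBuild lies on that path, so at 6 days the path becomes 32 days.
That remains the longest chain; total 32 days.
Change in finish: 32 − 27 = +5 days.

5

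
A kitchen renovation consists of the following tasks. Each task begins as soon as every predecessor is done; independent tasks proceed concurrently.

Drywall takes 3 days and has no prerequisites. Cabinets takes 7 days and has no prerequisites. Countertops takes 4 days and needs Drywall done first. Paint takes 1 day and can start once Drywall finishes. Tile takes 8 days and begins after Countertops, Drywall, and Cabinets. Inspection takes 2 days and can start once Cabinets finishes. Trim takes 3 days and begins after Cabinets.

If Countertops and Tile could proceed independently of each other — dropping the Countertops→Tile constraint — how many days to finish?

Original critical path: Drywall→Countertops→Tile = 3+4+8 = 15 ⇒ 15 days.
Dropping Countertops→Tile doesn't change Tile's earliest start (7); another predecessor still binds.
After: Cabinets→Tile = 7+8 = 15 → 15 days.

15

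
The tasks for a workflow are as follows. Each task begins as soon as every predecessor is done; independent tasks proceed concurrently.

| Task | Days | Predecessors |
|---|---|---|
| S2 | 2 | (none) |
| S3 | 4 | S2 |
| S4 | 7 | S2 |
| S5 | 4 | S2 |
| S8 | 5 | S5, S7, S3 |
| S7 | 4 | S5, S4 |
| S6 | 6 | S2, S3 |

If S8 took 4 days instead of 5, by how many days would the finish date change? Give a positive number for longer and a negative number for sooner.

-1

Baseline: S2→S4→S7→S8 = 2+7+4+5 = 18 → 18 days.
Since S8 is critical, the -1 change carries straight to that chain (now 17 days).
The critical path is still S2→S4→S7→S8; finish is now 17 days.
Change in finish: 17 − 18 = -1 days.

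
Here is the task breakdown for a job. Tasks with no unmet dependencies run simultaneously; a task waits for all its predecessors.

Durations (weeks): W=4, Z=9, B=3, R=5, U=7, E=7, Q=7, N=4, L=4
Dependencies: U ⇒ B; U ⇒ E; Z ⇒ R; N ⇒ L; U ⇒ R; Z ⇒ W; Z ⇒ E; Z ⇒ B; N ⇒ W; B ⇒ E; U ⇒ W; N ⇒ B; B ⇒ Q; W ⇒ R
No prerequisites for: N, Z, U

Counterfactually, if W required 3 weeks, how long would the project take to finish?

Actual critical path: Z→B→Q = 9+3+7 = 19 ⇒ 19 weeks.
The longest path through W is only 18 weeks, so W has float 1.
The critical path is still Z→B→Q; finish is now 19 weeks.

19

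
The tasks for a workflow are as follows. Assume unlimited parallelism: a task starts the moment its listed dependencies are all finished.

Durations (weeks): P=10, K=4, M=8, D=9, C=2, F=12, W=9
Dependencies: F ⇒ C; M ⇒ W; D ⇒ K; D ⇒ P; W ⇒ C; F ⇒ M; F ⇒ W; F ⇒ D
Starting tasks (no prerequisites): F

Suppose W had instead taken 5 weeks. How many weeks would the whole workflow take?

The binding path is F→M→W→C = 12+8+9+2 = 31; finish at 31 weeks.
W is on the critical path; changing it to 5 makes that path 27 weeks.
Now F→D→P = 12+9+10 = 31 is longest, so the finish becomes 31 weeks.

31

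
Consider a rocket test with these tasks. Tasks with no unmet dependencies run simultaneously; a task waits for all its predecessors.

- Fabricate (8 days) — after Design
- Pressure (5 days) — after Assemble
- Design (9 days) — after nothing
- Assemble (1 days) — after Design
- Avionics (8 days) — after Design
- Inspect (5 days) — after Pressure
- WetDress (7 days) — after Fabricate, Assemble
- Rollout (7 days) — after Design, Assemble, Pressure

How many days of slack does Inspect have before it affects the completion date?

4

Design→Fabricate→WetDress = 9+8+7 = 24 sets the makespan at 24 days.
The longest chain containing Inspect totals 20 days.
Slack of Inspect = 19 − 15 = 4 days.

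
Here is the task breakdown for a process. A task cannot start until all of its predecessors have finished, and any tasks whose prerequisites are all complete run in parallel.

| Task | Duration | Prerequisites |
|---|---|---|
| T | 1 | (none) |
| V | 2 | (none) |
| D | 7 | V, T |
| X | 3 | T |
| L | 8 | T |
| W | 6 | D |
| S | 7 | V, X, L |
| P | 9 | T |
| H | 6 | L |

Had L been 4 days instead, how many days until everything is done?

15

The binding path is T→L→S = 1+8+7 = 16; finish at 16 days.
L lies on that path, so at 4 days the path becomes 12 days.
New critical path: V→D→W = 2+7+6 = 15 ⇒ 15 days.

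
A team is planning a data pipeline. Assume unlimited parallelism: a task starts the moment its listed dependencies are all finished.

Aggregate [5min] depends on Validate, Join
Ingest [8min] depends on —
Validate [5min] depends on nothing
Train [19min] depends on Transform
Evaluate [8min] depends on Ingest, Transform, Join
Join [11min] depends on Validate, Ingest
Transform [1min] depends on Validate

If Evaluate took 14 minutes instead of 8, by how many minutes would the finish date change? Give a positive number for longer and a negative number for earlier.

6

Critical path before the change: Ingest→Join→Evaluate = 8+11+8 = 27 giving 27 minutes.
Since Evaluate is critical, the +6 change carries straight to that chain (now 33 minutes).
The critical path is still Ingest→Join→Evaluate; finish is now 33 minutes.
Change in finish: 33 − 27 = +6 minutes.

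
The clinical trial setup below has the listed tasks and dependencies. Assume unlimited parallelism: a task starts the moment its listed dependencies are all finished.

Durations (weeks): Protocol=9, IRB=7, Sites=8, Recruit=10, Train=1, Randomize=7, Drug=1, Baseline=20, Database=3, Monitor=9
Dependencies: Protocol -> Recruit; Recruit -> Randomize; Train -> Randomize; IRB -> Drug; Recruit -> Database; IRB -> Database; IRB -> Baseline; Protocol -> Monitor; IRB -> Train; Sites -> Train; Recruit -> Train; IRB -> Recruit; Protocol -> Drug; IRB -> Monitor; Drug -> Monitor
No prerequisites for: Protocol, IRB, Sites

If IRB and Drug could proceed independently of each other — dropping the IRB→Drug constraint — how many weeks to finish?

With the dependency in place, Protocol→Recruit→Train→Randomize = 9+10+1+7 = 27 sets the finish at 27 weeks.
Dropping IRB→Drug doesn't change Drug's earliest start (9); another predecessor still binds.
The longest chain is now Protocol→Recruit→Train→Randomize = 9+10+1+7 = 27, so the clinical trial setup takes 27 weeks.

27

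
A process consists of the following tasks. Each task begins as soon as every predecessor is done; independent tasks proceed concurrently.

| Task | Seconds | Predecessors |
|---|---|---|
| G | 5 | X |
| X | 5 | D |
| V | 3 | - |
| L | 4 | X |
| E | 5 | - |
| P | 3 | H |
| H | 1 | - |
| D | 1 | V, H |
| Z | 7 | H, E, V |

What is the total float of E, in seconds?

V→D→X→G = 3+1+5+5 = 14 sets the makespan at 14 seconds.
E finishes as early as 5 and must finish by 7.
So E can slip 7 − 5 = 2 seconds.

2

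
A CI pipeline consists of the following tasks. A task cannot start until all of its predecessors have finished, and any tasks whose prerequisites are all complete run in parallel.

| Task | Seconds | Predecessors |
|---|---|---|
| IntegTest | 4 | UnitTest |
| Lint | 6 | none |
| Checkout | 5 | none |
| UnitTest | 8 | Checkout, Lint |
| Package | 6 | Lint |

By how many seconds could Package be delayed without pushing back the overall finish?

6

Critical path: Lint→UnitTest→IntegTest = 6+8+4 = 18, so the finish is 18 seconds.
Package finishes as early as 12 and must finish by 18.
Float = 18 − 12 = 6.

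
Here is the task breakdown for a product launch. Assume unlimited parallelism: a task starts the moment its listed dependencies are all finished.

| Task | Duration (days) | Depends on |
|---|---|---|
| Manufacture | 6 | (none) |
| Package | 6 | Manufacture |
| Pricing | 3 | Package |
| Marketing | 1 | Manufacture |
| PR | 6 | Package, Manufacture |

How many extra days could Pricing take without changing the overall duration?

3

The longest chain is Manufacture→Package→PR = 6+6+6 = 18; overall finish 18 days.
Longest path through Pricing: 15 days (earliest finish 15, latest finish 18).
So Pricing can slip 18 − 15 = 3 days.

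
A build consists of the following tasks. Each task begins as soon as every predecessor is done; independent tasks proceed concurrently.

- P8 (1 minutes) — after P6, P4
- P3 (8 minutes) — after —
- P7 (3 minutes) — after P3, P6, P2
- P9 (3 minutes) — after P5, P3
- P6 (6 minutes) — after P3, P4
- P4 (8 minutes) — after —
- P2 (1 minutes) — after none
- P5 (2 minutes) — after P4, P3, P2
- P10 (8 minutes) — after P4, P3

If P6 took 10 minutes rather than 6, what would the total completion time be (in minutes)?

21

The binding path is P3→P6→P7 = 8+6+3 = 17; finish at 17 minutes.
P6 is on the critical path; changing it to 10 makes that path 21 minutes.
That remains the longest chain; total 21 minutes.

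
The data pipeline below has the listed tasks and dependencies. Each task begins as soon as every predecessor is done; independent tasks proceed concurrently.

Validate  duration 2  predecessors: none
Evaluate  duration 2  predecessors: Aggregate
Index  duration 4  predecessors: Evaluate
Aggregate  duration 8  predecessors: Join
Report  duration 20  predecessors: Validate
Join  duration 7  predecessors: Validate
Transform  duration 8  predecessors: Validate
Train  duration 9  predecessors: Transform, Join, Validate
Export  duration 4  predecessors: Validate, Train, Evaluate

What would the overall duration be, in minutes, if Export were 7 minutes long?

26

The binding path is Validate→Join→Aggregate→Evaluate→Export = 2+7+8+2+4 = 23; finish at 23 minutes.
Since Export is critical, the +3 change carries straight to that chain (now 26 minutes).
The critical path is still Validate→Join→Aggregate→Evaluate→Export; finish is now 26 minutes.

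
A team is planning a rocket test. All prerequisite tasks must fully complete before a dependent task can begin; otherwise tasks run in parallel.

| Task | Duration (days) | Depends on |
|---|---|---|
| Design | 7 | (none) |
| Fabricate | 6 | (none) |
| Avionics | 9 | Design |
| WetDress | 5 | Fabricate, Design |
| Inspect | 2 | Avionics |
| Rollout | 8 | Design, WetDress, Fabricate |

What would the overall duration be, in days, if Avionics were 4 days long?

20

Actual critical path: Design→WetDress→Rollout = 7+5+8 = 20 ⇒ 20 days.
The longest path through Avionics is only 18 days, so Avionics has float 2.
No other chain overtakes it, so the finish is 20 days.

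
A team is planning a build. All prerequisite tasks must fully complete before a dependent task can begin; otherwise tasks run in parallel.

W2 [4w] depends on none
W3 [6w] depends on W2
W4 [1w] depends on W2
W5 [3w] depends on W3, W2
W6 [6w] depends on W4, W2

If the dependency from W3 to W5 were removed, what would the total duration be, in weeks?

With the dependency in place, W2→W3→W5 = 4+6+3 = 13 sets the finish at 13 weeks.
Without W3→W5, W5's earliest start moves from 10 to 4.
After: W2→W4→W6 = 4+1+6 = 11 → 11 weeks.

11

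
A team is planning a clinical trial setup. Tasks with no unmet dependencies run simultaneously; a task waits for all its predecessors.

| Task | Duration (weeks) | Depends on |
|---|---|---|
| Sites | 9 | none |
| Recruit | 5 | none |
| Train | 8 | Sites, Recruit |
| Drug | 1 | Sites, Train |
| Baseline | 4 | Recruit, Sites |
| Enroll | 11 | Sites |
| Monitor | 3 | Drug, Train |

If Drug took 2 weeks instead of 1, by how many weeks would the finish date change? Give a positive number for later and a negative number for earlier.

1

The binding path is Sites→Train→Drug→Monitor = 9+8+1+3 = 21; finish at 21 weeks.
Drug is on the critical path; changing it to 2 makes that path 22 weeks.
No other chain overtakes it, so the finish is 22 weeks.
Change in finish: 22 − 21 = +1 weeks.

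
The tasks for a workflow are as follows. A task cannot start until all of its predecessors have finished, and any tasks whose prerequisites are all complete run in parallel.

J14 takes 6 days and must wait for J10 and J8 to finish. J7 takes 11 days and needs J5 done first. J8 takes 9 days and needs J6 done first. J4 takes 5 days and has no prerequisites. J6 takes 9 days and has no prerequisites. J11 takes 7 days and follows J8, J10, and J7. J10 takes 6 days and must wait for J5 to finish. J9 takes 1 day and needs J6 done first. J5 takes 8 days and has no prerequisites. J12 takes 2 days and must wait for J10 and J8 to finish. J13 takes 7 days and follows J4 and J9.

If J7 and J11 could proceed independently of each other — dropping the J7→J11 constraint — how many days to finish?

25

Before: longest chain J5→J7→J11 = 8+11+7 = 26, finish 26.
Without J7→J11, J11's earliest start moves from 19 to 18.
After: J6→J8→J11 = 9+9+7 = 25 → 25 days.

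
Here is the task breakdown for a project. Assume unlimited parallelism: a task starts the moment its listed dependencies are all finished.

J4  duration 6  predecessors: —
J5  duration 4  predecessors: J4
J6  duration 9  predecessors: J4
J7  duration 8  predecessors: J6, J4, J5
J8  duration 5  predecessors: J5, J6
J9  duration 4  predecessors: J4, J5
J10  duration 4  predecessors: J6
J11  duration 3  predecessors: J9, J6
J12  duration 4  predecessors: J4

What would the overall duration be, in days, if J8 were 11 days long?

26

Actual critical path: J4→J6→J7 = 6+9+8 = 23 ⇒ 23 days.
The longest path through J8 is only 20 days, so J8 has float 3.
The binding chain switches to J4→J6→J8 = 6+9+11 = 26; finish 26 days.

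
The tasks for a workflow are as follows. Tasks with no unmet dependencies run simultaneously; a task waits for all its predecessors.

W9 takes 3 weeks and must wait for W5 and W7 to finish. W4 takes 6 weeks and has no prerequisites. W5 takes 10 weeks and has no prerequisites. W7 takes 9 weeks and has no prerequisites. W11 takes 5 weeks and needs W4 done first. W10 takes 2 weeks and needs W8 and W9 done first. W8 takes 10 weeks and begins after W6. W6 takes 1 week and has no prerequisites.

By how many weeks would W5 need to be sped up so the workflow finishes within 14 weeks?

1

Current finish: 15 weeks; target: 14.
W5 is on every critical path, so each week cut from W5 cuts the finish by one (this holds down to a finish of 14).
Need 15 − 14 = 1 week off W5 → W5 becomes 9 weeks, finish becomes 14.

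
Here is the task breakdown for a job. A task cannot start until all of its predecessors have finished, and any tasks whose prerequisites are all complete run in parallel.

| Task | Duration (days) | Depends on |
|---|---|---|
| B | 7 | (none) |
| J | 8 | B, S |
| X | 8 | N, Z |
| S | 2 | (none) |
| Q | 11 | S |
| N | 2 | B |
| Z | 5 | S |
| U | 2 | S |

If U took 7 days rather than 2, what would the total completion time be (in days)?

17

Critical path before the change: B→N→X = 7+2+8 = 17 giving 17 days.
U is off the critical path — its longest chain is 4 days, giving 13 of slack.
No other chain overtakes it, so the finish is 17 days.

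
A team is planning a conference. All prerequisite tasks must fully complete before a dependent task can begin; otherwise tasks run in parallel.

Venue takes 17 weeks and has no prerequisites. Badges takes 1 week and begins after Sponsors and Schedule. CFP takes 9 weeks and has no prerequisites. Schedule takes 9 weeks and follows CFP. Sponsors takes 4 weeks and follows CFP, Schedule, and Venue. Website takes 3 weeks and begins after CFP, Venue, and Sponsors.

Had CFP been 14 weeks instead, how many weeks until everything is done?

The binding path is CFP→Schedule→Sponsors→Website = 9+9+4+3 = 25; finish at 25 weeks.
Since CFP is critical, the +5 change carries straight to that chain (now 30 weeks).
The critical path is still CFP→Schedule→Sponsors→Website; finish is now 30 weeks.

30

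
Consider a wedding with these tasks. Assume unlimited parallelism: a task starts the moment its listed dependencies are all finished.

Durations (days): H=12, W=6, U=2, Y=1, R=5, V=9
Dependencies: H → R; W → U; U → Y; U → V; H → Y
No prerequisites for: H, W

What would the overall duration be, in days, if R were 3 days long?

17

Critical path before the change: H→R = 12+5 = 17 giving 17 days.
R lies on that path, so at 3 days the path becomes 15 days.
New critical path: W→U→V = 6+2+9 = 17 ⇒ 17 days.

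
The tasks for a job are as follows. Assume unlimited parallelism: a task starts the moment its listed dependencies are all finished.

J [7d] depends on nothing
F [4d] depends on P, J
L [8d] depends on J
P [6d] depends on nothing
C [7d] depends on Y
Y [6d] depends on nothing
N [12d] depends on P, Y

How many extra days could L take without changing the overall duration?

3

Y→N = 6+12 = 18 sets the makespan at 18 days.
L finishes as early as 15 and must finish by 18.
Slack of L = 10 − 7 = 3 days.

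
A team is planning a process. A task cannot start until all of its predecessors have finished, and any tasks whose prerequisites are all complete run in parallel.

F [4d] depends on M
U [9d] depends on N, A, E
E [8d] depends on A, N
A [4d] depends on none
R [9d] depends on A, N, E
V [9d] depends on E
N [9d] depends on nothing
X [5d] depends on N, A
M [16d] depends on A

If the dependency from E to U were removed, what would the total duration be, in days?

Original critical path: N→E→U = 9+8+9 = 26 ⇒ 26 days.
Without E→U, U's earliest start moves from 17 to 9.
New critical path: N→E→V = 9+8+9 = 26 ⇒ 26 days.

26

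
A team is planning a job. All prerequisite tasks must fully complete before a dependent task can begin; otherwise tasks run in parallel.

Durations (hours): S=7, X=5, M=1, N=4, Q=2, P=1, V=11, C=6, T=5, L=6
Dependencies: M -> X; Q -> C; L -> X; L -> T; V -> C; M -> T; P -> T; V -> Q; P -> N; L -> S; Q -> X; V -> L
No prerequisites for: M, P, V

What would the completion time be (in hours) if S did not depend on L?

With the dependency in place, V→L→S = 11+6+7 = 24 sets the finish at 24 hours.
Without L→S, S's earliest start moves from 17 to 0.
After: V→L→X = 11+6+5 = 22 → 22 hours.

22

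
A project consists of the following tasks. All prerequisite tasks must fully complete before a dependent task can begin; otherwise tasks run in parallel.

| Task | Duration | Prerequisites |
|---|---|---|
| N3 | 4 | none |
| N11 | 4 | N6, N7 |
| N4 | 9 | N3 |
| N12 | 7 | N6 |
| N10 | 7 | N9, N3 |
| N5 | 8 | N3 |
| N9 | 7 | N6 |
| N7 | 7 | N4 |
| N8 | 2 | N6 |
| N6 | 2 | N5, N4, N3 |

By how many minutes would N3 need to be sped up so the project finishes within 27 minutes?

Current finish: 29 minutes; target: 27.
N3 is on every critical path, so each minute cut from N3 cuts the finish by one (this holds down to a finish of 26).
Need 29 − 27 = 2 minutes off N3 → N3 becomes 2 minutes, finish becomes 27.

2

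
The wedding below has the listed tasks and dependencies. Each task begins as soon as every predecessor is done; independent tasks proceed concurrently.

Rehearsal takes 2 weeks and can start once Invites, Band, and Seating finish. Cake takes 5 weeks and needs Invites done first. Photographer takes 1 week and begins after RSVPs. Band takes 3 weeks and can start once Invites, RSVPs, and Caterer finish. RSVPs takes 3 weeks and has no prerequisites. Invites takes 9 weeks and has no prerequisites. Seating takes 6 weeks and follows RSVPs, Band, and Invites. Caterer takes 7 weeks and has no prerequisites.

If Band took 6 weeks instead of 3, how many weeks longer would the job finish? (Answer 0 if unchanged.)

The binding path is Invites→Band→Seating→Rehearsal = 9+3+6+2 = 20; finish at 20 weeks.
Since Band is critical, the +3 change carries straight to that chain (now 23 weeks).
The critical path is still Invites→Band→Seating→Rehearsal; finish is now 23 weeks.
Change in finish: 23 − 20 = +3 weeks.

3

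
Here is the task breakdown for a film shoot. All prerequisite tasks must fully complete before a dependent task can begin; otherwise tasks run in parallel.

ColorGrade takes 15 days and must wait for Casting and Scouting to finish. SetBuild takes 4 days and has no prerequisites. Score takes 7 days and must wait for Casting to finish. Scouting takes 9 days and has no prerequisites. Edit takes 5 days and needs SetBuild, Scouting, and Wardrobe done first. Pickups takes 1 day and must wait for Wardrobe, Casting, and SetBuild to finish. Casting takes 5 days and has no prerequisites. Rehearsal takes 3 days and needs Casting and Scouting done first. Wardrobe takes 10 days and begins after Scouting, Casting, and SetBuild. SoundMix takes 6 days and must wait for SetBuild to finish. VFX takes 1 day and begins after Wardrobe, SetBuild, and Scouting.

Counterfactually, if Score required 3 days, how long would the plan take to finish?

24

As given, the longest chain is Scouting→Wardrobe→Edit = 9+10+5 = 24, so the finish is 24 days.
Score is off the critical path — its longest chain is 12 days, giving 12 of slack.
That remains the longest chain; total 24 days.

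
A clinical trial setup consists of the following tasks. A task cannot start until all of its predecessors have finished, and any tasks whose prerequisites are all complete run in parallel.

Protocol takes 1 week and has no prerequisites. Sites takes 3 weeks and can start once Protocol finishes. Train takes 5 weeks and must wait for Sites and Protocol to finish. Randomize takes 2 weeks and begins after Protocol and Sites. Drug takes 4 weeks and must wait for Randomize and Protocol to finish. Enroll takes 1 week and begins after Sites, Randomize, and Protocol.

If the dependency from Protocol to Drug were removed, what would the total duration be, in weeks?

10

Original critical path: Protocol→Sites→Randomize→Drug = 1+3+2+4 = 10 ⇒ 10 weeks.
Dropping Protocol→Drug doesn't change Drug's earliest start (6); another predecessor still binds.
After: Protocol→Sites→Randomize→Drug = 1+3+2+4 = 10 → 10 weeks.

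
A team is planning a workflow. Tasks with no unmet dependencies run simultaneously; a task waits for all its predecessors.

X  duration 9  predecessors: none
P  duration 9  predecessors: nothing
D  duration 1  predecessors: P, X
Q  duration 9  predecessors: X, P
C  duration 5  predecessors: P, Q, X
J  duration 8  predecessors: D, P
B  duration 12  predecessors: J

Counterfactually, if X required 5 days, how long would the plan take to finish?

30

As given, the longest chain is X→D→J→B = 9+1+8+12 = 30, so the finish is 30 days.
X is on the critical path; changing it to 5 makes that path 26 days.
Now P→D→J→B = 9+1+8+12 = 30 is longest, so the finish becomes 30 days.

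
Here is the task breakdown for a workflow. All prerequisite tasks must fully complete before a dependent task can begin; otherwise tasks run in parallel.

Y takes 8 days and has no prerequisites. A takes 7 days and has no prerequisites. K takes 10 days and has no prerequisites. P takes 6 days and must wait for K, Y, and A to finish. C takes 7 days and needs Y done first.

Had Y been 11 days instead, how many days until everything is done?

Baseline: K→P = 10+6 = 16 → 16 days.
Y has 1 day of float (longest path through it is 15).
The binding chain switches to Y→C = 11+7 = 18; finish 18 days.

18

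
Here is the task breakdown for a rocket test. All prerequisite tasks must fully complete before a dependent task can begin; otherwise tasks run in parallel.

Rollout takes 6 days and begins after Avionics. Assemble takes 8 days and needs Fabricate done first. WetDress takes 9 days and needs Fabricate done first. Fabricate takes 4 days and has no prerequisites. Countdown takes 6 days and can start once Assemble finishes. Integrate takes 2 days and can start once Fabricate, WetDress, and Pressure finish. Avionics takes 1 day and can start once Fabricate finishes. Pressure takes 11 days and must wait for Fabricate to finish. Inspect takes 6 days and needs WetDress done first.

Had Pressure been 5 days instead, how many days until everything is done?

19

As given, the longest chain is Fabricate→WetDress→Inspect = 4+9+6 = 19, so the finish is 19 days.
The longest path through Pressure is only 17 days, so Pressure has float 2.
The critical path is still Fabricate→WetDress→Inspect; finish is now 19 days.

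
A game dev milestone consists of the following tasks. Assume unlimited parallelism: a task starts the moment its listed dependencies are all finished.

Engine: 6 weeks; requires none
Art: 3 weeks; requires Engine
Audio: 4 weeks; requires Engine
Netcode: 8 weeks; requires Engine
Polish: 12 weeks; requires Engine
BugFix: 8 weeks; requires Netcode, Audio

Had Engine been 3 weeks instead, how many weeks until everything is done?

Actual critical path: Engine→Netcode→BugFix = 6+8+8 = 22 ⇒ 22 weeks.
Engine is on the critical path; changing it to 3 makes that path 19 weeks.
That remains the longest chain; total 19 weeks.

19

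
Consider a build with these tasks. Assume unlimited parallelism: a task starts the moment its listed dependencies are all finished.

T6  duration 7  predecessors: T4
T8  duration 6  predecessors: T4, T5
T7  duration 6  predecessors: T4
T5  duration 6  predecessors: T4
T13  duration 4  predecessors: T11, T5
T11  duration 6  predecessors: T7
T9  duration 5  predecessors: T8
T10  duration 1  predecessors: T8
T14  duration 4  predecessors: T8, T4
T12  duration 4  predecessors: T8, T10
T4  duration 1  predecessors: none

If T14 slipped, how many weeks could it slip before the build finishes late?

The longest chain is T4→T5→T8→T9 = 1+6+6+5 = 18; overall finish 18 weeks.
T14 finishes as early as 17 and must finish by 18.
Float = 18 − 17 = 1.

1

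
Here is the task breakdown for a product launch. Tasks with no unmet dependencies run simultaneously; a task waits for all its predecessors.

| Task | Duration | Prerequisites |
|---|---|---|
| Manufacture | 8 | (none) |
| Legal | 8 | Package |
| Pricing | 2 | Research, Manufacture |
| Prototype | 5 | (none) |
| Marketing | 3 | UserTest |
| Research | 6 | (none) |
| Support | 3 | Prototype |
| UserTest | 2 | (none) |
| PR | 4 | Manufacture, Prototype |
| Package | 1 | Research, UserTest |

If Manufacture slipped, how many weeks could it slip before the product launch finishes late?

3

Research→Package→Legal = 6+1+8 = 15 sets the makespan at 15 weeks.
Manufacture finishes as early as 8 and must finish by 11.
Float = 15 − 12 = 3.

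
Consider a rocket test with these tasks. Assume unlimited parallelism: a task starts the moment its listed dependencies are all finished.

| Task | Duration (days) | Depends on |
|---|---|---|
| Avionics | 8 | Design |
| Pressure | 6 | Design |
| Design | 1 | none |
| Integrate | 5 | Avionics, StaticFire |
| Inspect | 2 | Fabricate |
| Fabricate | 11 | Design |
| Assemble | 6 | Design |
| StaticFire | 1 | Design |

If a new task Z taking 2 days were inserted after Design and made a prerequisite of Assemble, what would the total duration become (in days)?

Originally the job takes 14 days.
With Z inserted, Assemble now waits for max(Design, Z).
New critical path: Design→Fabricate→Inspect = 1+11+2 = 14 ⇒ 14 days.

14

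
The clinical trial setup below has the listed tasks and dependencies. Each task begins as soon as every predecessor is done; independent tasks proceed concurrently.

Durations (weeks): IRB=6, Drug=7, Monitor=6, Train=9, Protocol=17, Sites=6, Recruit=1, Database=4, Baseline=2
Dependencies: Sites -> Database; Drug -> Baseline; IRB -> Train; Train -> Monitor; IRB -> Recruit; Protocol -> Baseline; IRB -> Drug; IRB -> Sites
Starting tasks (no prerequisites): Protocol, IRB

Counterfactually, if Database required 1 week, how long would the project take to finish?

As given, the longest chain is IRB→Train→Monitor = 6+9+6 = 21, so the finish is 21 weeks.
The longest path through Database is only 16 weeks, so Database has float 5.
That remains the longest chain; total 21 weeks.

21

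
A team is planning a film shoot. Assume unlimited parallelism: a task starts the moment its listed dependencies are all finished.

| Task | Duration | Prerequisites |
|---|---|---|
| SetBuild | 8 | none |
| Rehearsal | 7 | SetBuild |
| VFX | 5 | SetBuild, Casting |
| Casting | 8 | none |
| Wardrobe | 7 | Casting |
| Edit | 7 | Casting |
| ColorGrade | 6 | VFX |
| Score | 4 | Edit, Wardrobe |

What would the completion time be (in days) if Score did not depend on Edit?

19

Original critical path: Casting→Wardrobe→Score = 8+7+4 = 19 ⇒ 19 days.
Dropping Edit→Score doesn't change Score's earliest start (15); another predecessor still binds.
New critical path: Casting→Wardrobe→Score = 8+7+4 = 19 ⇒ 19 days.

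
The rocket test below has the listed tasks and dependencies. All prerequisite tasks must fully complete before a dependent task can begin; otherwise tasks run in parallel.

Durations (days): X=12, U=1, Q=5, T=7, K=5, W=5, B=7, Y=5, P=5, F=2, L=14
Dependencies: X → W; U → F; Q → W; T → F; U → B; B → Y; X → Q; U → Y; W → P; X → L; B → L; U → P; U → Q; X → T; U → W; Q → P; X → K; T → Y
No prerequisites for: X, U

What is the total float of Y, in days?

Critical path: X→Q→W→P = 12+5+5+5 = 27, so the finish is 27 days.
Longest path through Y: 24 days (earliest finish 24, latest finish 27).
Slack of Y = 22 − 19 = 3 days.

3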